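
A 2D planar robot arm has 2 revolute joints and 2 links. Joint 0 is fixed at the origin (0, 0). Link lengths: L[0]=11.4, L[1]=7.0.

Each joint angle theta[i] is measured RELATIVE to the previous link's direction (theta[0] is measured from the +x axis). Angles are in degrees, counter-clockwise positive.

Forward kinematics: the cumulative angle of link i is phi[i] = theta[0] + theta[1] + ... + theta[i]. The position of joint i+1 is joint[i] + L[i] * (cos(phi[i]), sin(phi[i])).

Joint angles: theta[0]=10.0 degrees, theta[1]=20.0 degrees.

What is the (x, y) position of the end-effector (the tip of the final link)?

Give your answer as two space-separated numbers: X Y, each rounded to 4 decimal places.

Answer: 17.2890 5.4796

Derivation:
joint[0] = (0.0000, 0.0000)  (base)
link 0: phi[0] = 10 = 10 deg
  cos(10 deg) = 0.9848, sin(10 deg) = 0.1736
  joint[1] = (0.0000, 0.0000) + 11.4 * (0.9848, 0.1736) = (0.0000 + 11.2268, 0.0000 + 1.9796) = (11.2268, 1.9796)
link 1: phi[1] = 10 + 20 = 30 deg
  cos(30 deg) = 0.8660, sin(30 deg) = 0.5000
  joint[2] = (11.2268, 1.9796) + 7 * (0.8660, 0.5000) = (11.2268 + 6.0622, 1.9796 + 3.5000) = (17.2890, 5.4796)
End effector: (17.2890, 5.4796)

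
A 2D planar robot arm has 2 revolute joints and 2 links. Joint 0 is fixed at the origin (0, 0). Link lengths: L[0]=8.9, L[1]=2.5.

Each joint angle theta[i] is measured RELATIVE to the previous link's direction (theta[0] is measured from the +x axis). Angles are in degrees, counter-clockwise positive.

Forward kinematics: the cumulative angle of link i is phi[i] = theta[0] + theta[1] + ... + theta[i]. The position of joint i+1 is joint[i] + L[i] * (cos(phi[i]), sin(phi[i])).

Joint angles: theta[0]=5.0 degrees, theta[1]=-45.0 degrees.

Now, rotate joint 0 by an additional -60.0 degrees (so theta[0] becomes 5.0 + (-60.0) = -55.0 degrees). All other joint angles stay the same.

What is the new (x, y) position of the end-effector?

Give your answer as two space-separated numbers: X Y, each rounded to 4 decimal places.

joint[0] = (0.0000, 0.0000)  (base)
link 0: phi[0] = -55 = -55 deg
  cos(-55 deg) = 0.5736, sin(-55 deg) = -0.8192
  joint[1] = (0.0000, 0.0000) + 8.9 * (0.5736, -0.8192) = (0.0000 + 5.1048, 0.0000 + -7.2905) = (5.1048, -7.2905)
link 1: phi[1] = -55 + -45 = -100 deg
  cos(-100 deg) = -0.1736, sin(-100 deg) = -0.9848
  joint[2] = (5.1048, -7.2905) + 2.5 * (-0.1736, -0.9848) = (5.1048 + -0.4341, -7.2905 + -2.4620) = (4.6707, -9.7525)
End effector: (4.6707, -9.7525)

Answer: 4.6707 -9.7525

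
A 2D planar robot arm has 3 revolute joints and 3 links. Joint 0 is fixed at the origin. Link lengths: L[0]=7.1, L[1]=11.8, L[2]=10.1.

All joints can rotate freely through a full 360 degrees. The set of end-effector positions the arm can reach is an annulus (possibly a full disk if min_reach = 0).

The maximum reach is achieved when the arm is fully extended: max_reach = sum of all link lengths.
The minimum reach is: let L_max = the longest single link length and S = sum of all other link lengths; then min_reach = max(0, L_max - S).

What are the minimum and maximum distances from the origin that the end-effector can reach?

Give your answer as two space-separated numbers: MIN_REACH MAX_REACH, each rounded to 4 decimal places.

Link lengths: [7.1, 11.8, 10.1]
max_reach = 7.1 + 11.8 + 10.1 = 29
L_max = max([7.1, 11.8, 10.1]) = 11.8
S (sum of others) = 29 - 11.8 = 17.2
min_reach = max(0, 11.8 - 17.2) = max(0, -5.4) = 0

Answer: 0.0000 29.0000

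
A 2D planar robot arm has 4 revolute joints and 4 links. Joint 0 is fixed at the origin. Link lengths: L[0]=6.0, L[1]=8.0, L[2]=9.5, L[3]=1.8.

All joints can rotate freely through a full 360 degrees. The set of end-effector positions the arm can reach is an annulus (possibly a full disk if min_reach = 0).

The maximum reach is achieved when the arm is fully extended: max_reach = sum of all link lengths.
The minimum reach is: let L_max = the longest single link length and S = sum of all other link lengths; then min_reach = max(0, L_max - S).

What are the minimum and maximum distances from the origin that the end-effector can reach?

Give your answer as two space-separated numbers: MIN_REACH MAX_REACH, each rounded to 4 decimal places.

Link lengths: [6.0, 8.0, 9.5, 1.8]
max_reach = 6 + 8 + 9.5 + 1.8 = 25.3
L_max = max([6.0, 8.0, 9.5, 1.8]) = 9.5
S (sum of others) = 25.3 - 9.5 = 15.8
min_reach = max(0, 9.5 - 15.8) = max(0, -6.3) = 0

Answer: 0.0000 25.3000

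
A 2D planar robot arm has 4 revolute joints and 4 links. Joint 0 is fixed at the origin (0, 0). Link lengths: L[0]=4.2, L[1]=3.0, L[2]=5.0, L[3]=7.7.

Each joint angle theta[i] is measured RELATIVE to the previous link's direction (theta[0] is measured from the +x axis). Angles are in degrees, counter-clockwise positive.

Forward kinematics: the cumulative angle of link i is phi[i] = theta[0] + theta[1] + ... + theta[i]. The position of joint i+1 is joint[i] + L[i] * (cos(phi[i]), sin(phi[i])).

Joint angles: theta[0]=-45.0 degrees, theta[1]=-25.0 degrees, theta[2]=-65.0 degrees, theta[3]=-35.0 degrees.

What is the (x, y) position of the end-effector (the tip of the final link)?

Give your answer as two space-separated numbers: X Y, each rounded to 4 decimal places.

joint[0] = (0.0000, 0.0000)  (base)
link 0: phi[0] = -45 = -45 deg
  cos(-45 deg) = 0.7071, sin(-45 deg) = -0.7071
  joint[1] = (0.0000, 0.0000) + 4.2 * (0.7071, -0.7071) = (0.0000 + 2.9698, 0.0000 + -2.9698) = (2.9698, -2.9698)
link 1: phi[1] = -45 + -25 = -70 deg
  cos(-70 deg) = 0.3420, sin(-70 deg) = -0.9397
  joint[2] = (2.9698, -2.9698) + 3 * (0.3420, -0.9397) = (2.9698 + 1.0261, -2.9698 + -2.8191) = (3.9959, -5.7889)
link 2: phi[2] = -45 + -25 + -65 = -135 deg
  cos(-135 deg) = -0.7071, sin(-135 deg) = -0.7071
  joint[3] = (3.9959, -5.7889) + 5 * (-0.7071, -0.7071) = (3.9959 + -3.5355, -5.7889 + -3.5355) = (0.4604, -9.3245)
link 3: phi[3] = -45 + -25 + -65 + -35 = -170 deg
  cos(-170 deg) = -0.9848, sin(-170 deg) = -0.1736
  joint[4] = (0.4604, -9.3245) + 7.7 * (-0.9848, -0.1736) = (0.4604 + -7.5830, -9.3245 + -1.3371) = (-7.1226, -10.6616)
End effector: (-7.1226, -10.6616)

Answer: -7.1226 -10.6616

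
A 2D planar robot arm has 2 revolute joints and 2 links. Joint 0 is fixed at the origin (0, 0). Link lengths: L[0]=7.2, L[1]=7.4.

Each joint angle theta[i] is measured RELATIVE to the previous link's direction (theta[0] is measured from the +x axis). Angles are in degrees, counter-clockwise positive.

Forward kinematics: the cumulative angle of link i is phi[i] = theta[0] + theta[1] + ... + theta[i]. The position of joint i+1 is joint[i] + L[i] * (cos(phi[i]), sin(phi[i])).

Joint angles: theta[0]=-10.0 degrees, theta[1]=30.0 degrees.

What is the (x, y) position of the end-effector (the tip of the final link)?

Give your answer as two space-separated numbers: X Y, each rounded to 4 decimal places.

Answer: 14.0443 1.2807

Derivation:
joint[0] = (0.0000, 0.0000)  (base)
link 0: phi[0] = -10 = -10 deg
  cos(-10 deg) = 0.9848, sin(-10 deg) = -0.1736
  joint[1] = (0.0000, 0.0000) + 7.2 * (0.9848, -0.1736) = (0.0000 + 7.0906, 0.0000 + -1.2503) = (7.0906, -1.2503)
link 1: phi[1] = -10 + 30 = 20 deg
  cos(20 deg) = 0.9397, sin(20 deg) = 0.3420
  joint[2] = (7.0906, -1.2503) + 7.4 * (0.9397, 0.3420) = (7.0906 + 6.9537, -1.2503 + 2.5309) = (14.0443, 1.2807)
End effector: (14.0443, 1.2807)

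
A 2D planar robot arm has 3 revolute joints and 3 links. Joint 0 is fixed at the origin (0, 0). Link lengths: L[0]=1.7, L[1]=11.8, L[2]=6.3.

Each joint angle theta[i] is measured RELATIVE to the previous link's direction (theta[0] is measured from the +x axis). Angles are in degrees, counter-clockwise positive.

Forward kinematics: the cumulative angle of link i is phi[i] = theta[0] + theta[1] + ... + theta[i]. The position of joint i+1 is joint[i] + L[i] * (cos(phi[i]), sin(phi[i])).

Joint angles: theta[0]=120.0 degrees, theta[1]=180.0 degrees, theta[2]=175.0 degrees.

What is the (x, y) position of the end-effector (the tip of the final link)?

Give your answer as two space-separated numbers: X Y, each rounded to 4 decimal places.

Answer: 2.3875 -3.0371

Derivation:
joint[0] = (0.0000, 0.0000)  (base)
link 0: phi[0] = 120 = 120 deg
  cos(120 deg) = -0.5000, sin(120 deg) = 0.8660
  joint[1] = (0.0000, 0.0000) + 1.7 * (-0.5000, 0.8660) = (0.0000 + -0.8500, 0.0000 + 1.4722) = (-0.8500, 1.4722)
link 1: phi[1] = 120 + 180 = 300 deg
  cos(300 deg) = 0.5000, sin(300 deg) = -0.8660
  joint[2] = (-0.8500, 1.4722) + 11.8 * (0.5000, -0.8660) = (-0.8500 + 5.9000, 1.4722 + -10.2191) = (5.0500, -8.7469)
link 2: phi[2] = 120 + 180 + 175 = 475 deg
  cos(475 deg) = -0.4226, sin(475 deg) = 0.9063
  joint[3] = (5.0500, -8.7469) + 6.3 * (-0.4226, 0.9063) = (5.0500 + -2.6625, -8.7469 + 5.7097) = (2.3875, -3.0371)
End effector: (2.3875, -3.0371)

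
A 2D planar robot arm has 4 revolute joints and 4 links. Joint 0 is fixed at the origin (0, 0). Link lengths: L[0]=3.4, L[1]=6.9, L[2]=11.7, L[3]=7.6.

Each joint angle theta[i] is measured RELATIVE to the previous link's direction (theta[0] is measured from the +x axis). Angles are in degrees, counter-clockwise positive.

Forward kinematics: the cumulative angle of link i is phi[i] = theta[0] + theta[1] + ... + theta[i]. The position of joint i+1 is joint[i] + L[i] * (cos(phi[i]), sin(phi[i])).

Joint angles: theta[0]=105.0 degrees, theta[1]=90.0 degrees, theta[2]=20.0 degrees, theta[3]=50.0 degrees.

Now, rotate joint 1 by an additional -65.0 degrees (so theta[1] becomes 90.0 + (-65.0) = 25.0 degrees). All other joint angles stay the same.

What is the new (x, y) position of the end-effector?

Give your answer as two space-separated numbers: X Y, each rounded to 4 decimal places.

Answer: -22.5894 11.8205

Derivation:
joint[0] = (0.0000, 0.0000)  (base)
link 0: phi[0] = 105 = 105 deg
  cos(105 deg) = -0.2588, sin(105 deg) = 0.9659
  joint[1] = (0.0000, 0.0000) + 3.4 * (-0.2588, 0.9659) = (0.0000 + -0.8800, 0.0000 + 3.2841) = (-0.8800, 3.2841)
link 1: phi[1] = 105 + 25 = 130 deg
  cos(130 deg) = -0.6428, sin(130 deg) = 0.7660
  joint[2] = (-0.8800, 3.2841) + 6.9 * (-0.6428, 0.7660) = (-0.8800 + -4.4352, 3.2841 + 5.2857) = (-5.3152, 8.5699)
link 2: phi[2] = 105 + 25 + 20 = 150 deg
  cos(150 deg) = -0.8660, sin(150 deg) = 0.5000
  joint[3] = (-5.3152, 8.5699) + 11.7 * (-0.8660, 0.5000) = (-5.3152 + -10.1325, 8.5699 + 5.8500) = (-15.4477, 14.4199)
link 3: phi[3] = 105 + 25 + 20 + 50 = 200 deg
  cos(200 deg) = -0.9397, sin(200 deg) = -0.3420
  joint[4] = (-15.4477, 14.4199) + 7.6 * (-0.9397, -0.3420) = (-15.4477 + -7.1417, 14.4199 + -2.5994) = (-22.5894, 11.8205)
End effector: (-22.5894, 11.8205)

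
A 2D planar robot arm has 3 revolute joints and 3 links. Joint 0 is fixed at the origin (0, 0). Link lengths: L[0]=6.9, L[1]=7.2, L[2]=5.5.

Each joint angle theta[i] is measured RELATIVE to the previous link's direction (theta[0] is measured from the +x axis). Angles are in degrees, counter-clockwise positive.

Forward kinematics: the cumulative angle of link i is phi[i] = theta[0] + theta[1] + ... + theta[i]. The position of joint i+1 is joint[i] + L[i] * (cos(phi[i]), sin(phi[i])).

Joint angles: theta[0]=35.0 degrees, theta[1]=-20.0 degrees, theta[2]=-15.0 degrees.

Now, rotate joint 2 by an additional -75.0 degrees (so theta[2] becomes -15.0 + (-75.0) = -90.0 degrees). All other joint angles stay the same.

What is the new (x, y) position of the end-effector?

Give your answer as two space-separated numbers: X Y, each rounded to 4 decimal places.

Answer: 14.0303 0.5086

Derivation:
joint[0] = (0.0000, 0.0000)  (base)
link 0: phi[0] = 35 = 35 deg
  cos(35 deg) = 0.8192, sin(35 deg) = 0.5736
  joint[1] = (0.0000, 0.0000) + 6.9 * (0.8192, 0.5736) = (0.0000 + 5.6521, 0.0000 + 3.9577) = (5.6521, 3.9577)
link 1: phi[1] = 35 + -20 = 15 deg
  cos(15 deg) = 0.9659, sin(15 deg) = 0.2588
  joint[2] = (5.6521, 3.9577) + 7.2 * (0.9659, 0.2588) = (5.6521 + 6.9547, 3.9577 + 1.8635) = (12.6068, 5.8212)
link 2: phi[2] = 35 + -20 + -90 = -75 deg
  cos(-75 deg) = 0.2588, sin(-75 deg) = -0.9659
  joint[3] = (12.6068, 5.8212) + 5.5 * (0.2588, -0.9659) = (12.6068 + 1.4235, 5.8212 + -5.3126) = (14.0303, 0.5086)
End effector: (14.0303, 0.5086)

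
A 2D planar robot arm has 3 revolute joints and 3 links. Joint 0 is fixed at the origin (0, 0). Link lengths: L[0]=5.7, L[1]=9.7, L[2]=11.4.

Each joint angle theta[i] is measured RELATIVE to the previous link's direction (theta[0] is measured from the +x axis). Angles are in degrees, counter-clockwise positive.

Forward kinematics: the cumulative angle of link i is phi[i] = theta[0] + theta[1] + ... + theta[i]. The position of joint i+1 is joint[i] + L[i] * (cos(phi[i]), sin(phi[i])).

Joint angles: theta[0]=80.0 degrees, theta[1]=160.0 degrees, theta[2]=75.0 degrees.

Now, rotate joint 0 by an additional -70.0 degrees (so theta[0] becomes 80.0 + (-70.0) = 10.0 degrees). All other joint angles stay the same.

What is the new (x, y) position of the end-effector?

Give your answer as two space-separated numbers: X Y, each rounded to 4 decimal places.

joint[0] = (0.0000, 0.0000)  (base)
link 0: phi[0] = 10 = 10 deg
  cos(10 deg) = 0.9848, sin(10 deg) = 0.1736
  joint[1] = (0.0000, 0.0000) + 5.7 * (0.9848, 0.1736) = (0.0000 + 5.6134, 0.0000 + 0.9898) = (5.6134, 0.9898)
link 1: phi[1] = 10 + 160 = 170 deg
  cos(170 deg) = -0.9848, sin(170 deg) = 0.1736
  joint[2] = (5.6134, 0.9898) + 9.7 * (-0.9848, 0.1736) = (5.6134 + -9.5526, 0.9898 + 1.6844) = (-3.9392, 2.6742)
link 2: phi[2] = 10 + 160 + 75 = 245 deg
  cos(245 deg) = -0.4226, sin(245 deg) = -0.9063
  joint[3] = (-3.9392, 2.6742) + 11.4 * (-0.4226, -0.9063) = (-3.9392 + -4.8178, 2.6742 + -10.3319) = (-8.7571, -7.6577)
End effector: (-8.7571, -7.6577)

Answer: -8.7571 -7.6577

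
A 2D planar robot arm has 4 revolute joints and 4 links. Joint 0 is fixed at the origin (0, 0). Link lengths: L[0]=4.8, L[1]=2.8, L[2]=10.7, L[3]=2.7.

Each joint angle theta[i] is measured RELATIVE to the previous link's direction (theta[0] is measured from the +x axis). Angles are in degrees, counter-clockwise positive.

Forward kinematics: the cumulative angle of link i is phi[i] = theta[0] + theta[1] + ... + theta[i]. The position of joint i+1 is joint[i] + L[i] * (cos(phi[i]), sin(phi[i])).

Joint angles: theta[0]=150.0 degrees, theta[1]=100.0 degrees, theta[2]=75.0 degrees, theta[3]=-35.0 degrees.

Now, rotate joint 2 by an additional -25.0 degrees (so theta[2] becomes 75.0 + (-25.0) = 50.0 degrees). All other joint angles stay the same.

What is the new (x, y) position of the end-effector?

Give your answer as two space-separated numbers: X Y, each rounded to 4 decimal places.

joint[0] = (0.0000, 0.0000)  (base)
link 0: phi[0] = 150 = 150 deg
  cos(150 deg) = -0.8660, sin(150 deg) = 0.5000
  joint[1] = (0.0000, 0.0000) + 4.8 * (-0.8660, 0.5000) = (0.0000 + -4.1569, 0.0000 + 2.4000) = (-4.1569, 2.4000)
link 1: phi[1] = 150 + 100 = 250 deg
  cos(250 deg) = -0.3420, sin(250 deg) = -0.9397
  joint[2] = (-4.1569, 2.4000) + 2.8 * (-0.3420, -0.9397) = (-4.1569 + -0.9577, 2.4000 + -2.6311) = (-5.1146, -0.2311)
link 2: phi[2] = 150 + 100 + 50 = 300 deg
  cos(300 deg) = 0.5000, sin(300 deg) = -0.8660
  joint[3] = (-5.1146, -0.2311) + 10.7 * (0.5000, -0.8660) = (-5.1146 + 5.3500, -0.2311 + -9.2665) = (0.2354, -9.4976)
link 3: phi[3] = 150 + 100 + 50 + -35 = 265 deg
  cos(265 deg) = -0.0872, sin(265 deg) = -0.9962
  joint[4] = (0.2354, -9.4976) + 2.7 * (-0.0872, -0.9962) = (0.2354 + -0.2353, -9.4976 + -2.6897) = (0.0001, -12.1873)
End effector: (0.0001, -12.1873)

Answer: 0.0001 -12.1873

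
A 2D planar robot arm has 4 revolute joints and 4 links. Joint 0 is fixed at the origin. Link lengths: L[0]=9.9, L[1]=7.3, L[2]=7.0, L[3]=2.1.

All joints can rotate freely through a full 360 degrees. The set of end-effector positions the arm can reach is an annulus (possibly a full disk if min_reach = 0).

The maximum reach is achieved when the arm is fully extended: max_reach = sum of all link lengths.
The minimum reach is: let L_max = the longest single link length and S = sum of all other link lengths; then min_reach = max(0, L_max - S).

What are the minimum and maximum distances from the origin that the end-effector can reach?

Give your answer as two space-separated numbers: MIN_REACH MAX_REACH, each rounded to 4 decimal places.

Link lengths: [9.9, 7.3, 7.0, 2.1]
max_reach = 9.9 + 7.3 + 7 + 2.1 = 26.3
L_max = max([9.9, 7.3, 7.0, 2.1]) = 9.9
S (sum of others) = 26.3 - 9.9 = 16.4
min_reach = max(0, 9.9 - 16.4) = max(0, -6.5) = 0

Answer: 0.0000 26.3000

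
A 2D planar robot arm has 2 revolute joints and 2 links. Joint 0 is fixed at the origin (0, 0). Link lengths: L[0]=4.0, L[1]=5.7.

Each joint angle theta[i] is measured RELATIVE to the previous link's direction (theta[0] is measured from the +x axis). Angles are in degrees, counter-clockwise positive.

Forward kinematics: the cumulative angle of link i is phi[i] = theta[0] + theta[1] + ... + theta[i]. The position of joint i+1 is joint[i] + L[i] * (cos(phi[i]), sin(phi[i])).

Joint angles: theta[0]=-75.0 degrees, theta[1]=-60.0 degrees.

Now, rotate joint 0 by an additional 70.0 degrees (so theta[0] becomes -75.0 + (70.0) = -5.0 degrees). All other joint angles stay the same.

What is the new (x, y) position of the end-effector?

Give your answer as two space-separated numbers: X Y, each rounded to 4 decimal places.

Answer: 6.3937 -5.5146

Derivation:
joint[0] = (0.0000, 0.0000)  (base)
link 0: phi[0] = -5 = -5 deg
  cos(-5 deg) = 0.9962, sin(-5 deg) = -0.0872
  joint[1] = (0.0000, 0.0000) + 4 * (0.9962, -0.0872) = (0.0000 + 3.9848, 0.0000 + -0.3486) = (3.9848, -0.3486)
link 1: phi[1] = -5 + -60 = -65 deg
  cos(-65 deg) = 0.4226, sin(-65 deg) = -0.9063
  joint[2] = (3.9848, -0.3486) + 5.7 * (0.4226, -0.9063) = (3.9848 + 2.4089, -0.3486 + -5.1660) = (6.3937, -5.5146)
End effector: (6.3937, -5.5146)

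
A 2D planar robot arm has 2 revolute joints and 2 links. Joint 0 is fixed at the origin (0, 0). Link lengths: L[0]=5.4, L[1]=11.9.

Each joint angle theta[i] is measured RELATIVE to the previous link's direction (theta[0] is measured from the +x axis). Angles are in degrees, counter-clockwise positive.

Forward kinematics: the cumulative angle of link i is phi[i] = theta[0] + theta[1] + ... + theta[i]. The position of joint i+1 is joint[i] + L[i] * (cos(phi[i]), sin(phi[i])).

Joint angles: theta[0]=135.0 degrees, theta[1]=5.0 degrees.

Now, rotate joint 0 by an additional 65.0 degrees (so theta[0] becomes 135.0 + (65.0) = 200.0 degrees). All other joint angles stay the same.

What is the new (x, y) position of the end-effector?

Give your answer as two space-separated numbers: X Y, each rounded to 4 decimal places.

joint[0] = (0.0000, 0.0000)  (base)
link 0: phi[0] = 200 = 200 deg
  cos(200 deg) = -0.9397, sin(200 deg) = -0.3420
  joint[1] = (0.0000, 0.0000) + 5.4 * (-0.9397, -0.3420) = (0.0000 + -5.0743, 0.0000 + -1.8469) = (-5.0743, -1.8469)
link 1: phi[1] = 200 + 5 = 205 deg
  cos(205 deg) = -0.9063, sin(205 deg) = -0.4226
  joint[2] = (-5.0743, -1.8469) + 11.9 * (-0.9063, -0.4226) = (-5.0743 + -10.7851, -1.8469 + -5.0292) = (-15.8594, -6.8761)
End effector: (-15.8594, -6.8761)

Answer: -15.8594 -6.8761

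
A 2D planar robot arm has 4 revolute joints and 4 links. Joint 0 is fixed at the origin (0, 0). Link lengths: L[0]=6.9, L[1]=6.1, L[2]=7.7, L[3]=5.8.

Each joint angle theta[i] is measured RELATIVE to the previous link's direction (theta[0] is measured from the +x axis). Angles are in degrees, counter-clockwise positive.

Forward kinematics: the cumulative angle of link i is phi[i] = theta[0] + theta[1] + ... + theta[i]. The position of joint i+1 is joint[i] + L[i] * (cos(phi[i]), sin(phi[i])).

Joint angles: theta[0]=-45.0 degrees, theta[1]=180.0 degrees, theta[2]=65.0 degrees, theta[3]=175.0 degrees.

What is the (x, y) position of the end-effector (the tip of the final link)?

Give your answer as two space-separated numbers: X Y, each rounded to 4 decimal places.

Answer: -1.0676 -1.6981

Derivation:
joint[0] = (0.0000, 0.0000)  (base)
link 0: phi[0] = -45 = -45 deg
  cos(-45 deg) = 0.7071, sin(-45 deg) = -0.7071
  joint[1] = (0.0000, 0.0000) + 6.9 * (0.7071, -0.7071) = (0.0000 + 4.8790, 0.0000 + -4.8790) = (4.8790, -4.8790)
link 1: phi[1] = -45 + 180 = 135 deg
  cos(135 deg) = -0.7071, sin(135 deg) = 0.7071
  joint[2] = (4.8790, -4.8790) + 6.1 * (-0.7071, 0.7071) = (4.8790 + -4.3134, -4.8790 + 4.3134) = (0.5657, -0.5657)
link 2: phi[2] = -45 + 180 + 65 = 200 deg
  cos(200 deg) = -0.9397, sin(200 deg) = -0.3420
  joint[3] = (0.5657, -0.5657) + 7.7 * (-0.9397, -0.3420) = (0.5657 + -7.2356, -0.5657 + -2.6336) = (-6.6699, -3.1992)
link 3: phi[3] = -45 + 180 + 65 + 175 = 375 deg
  cos(375 deg) = 0.9659, sin(375 deg) = 0.2588
  joint[4] = (-6.6699, -3.1992) + 5.8 * (0.9659, 0.2588) = (-6.6699 + 5.6024, -3.1992 + 1.5012) = (-1.0676, -1.6981)
End effector: (-1.0676, -1.6981)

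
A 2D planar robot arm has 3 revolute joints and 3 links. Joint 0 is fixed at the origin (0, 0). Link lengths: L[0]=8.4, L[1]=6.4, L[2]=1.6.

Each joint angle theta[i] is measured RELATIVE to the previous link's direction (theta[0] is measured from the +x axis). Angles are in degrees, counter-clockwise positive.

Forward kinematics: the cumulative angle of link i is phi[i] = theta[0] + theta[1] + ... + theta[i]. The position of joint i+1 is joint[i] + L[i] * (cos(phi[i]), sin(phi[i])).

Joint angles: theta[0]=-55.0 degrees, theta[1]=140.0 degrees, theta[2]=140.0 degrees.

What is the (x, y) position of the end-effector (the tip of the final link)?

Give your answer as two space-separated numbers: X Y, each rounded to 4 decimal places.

Answer: 4.2445 -1.6366

Derivation:
joint[0] = (0.0000, 0.0000)  (base)
link 0: phi[0] = -55 = -55 deg
  cos(-55 deg) = 0.5736, sin(-55 deg) = -0.8192
  joint[1] = (0.0000, 0.0000) + 8.4 * (0.5736, -0.8192) = (0.0000 + 4.8180, 0.0000 + -6.8809) = (4.8180, -6.8809)
link 1: phi[1] = -55 + 140 = 85 deg
  cos(85 deg) = 0.0872, sin(85 deg) = 0.9962
  joint[2] = (4.8180, -6.8809) + 6.4 * (0.0872, 0.9962) = (4.8180 + 0.5578, -6.8809 + 6.3756) = (5.3758, -0.5052)
link 2: phi[2] = -55 + 140 + 140 = 225 deg
  cos(225 deg) = -0.7071, sin(225 deg) = -0.7071
  joint[3] = (5.3758, -0.5052) + 1.6 * (-0.7071, -0.7071) = (5.3758 + -1.1314, -0.5052 + -1.1314) = (4.2445, -1.6366)
End effector: (4.2445, -1.6366)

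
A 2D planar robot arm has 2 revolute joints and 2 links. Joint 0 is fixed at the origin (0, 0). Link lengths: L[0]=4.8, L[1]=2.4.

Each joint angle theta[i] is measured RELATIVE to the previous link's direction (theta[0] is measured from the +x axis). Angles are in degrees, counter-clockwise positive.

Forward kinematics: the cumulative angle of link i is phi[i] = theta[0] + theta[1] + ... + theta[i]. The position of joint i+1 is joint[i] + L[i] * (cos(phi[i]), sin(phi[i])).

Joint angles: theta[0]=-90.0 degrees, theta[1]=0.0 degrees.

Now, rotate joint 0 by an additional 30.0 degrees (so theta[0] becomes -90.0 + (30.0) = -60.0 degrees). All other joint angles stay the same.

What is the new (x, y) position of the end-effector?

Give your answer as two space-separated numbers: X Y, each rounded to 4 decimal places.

joint[0] = (0.0000, 0.0000)  (base)
link 0: phi[0] = -60 = -60 deg
  cos(-60 deg) = 0.5000, sin(-60 deg) = -0.8660
  joint[1] = (0.0000, 0.0000) + 4.8 * (0.5000, -0.8660) = (0.0000 + 2.4000, 0.0000 + -4.1569) = (2.4000, -4.1569)
link 1: phi[1] = -60 + 0 = -60 deg
  cos(-60 deg) = 0.5000, sin(-60 deg) = -0.8660
  joint[2] = (2.4000, -4.1569) + 2.4 * (0.5000, -0.8660) = (2.4000 + 1.2000, -4.1569 + -2.0785) = (3.6000, -6.2354)
End effector: (3.6000, -6.2354)

Answer: 3.6000 -6.2354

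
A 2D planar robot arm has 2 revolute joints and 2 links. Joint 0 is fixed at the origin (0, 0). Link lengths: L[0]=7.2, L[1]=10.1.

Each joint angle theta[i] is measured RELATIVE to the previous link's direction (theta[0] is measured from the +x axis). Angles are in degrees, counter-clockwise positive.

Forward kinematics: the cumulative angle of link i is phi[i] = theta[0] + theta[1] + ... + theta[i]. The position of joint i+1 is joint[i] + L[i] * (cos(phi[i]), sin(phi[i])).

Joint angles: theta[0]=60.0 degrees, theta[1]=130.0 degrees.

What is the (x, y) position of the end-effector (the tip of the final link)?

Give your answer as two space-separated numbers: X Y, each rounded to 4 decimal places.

joint[0] = (0.0000, 0.0000)  (base)
link 0: phi[0] = 60 = 60 deg
  cos(60 deg) = 0.5000, sin(60 deg) = 0.8660
  joint[1] = (0.0000, 0.0000) + 7.2 * (0.5000, 0.8660) = (0.0000 + 3.6000, 0.0000 + 6.2354) = (3.6000, 6.2354)
link 1: phi[1] = 60 + 130 = 190 deg
  cos(190 deg) = -0.9848, sin(190 deg) = -0.1736
  joint[2] = (3.6000, 6.2354) + 10.1 * (-0.9848, -0.1736) = (3.6000 + -9.9466, 6.2354 + -1.7538) = (-6.3466, 4.4815)
End effector: (-6.3466, 4.4815)

Answer: -6.3466 4.4815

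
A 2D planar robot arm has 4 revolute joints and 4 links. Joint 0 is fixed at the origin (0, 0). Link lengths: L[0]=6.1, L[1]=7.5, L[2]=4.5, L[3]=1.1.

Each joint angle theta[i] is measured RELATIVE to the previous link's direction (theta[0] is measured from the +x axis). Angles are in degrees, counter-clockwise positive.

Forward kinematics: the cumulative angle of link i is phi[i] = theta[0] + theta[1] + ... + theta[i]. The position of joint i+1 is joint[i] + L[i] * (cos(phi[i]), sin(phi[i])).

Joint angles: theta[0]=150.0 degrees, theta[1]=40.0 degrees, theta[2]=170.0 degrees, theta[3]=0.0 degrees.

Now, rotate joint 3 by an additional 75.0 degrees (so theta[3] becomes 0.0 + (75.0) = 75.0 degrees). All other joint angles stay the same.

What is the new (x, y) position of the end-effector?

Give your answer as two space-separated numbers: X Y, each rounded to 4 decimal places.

joint[0] = (0.0000, 0.0000)  (base)
link 0: phi[0] = 150 = 150 deg
  cos(150 deg) = -0.8660, sin(150 deg) = 0.5000
  joint[1] = (0.0000, 0.0000) + 6.1 * (-0.8660, 0.5000) = (0.0000 + -5.2828, 0.0000 + 3.0500) = (-5.2828, 3.0500)
link 1: phi[1] = 150 + 40 = 190 deg
  cos(190 deg) = -0.9848, sin(190 deg) = -0.1736
  joint[2] = (-5.2828, 3.0500) + 7.5 * (-0.9848, -0.1736) = (-5.2828 + -7.3861, 3.0500 + -1.3024) = (-12.6688, 1.7476)
link 2: phi[2] = 150 + 40 + 170 = 360 deg
  cos(360 deg) = 1.0000, sin(360 deg) = -0.0000
  joint[3] = (-12.6688, 1.7476) + 4.5 * (1.0000, -0.0000) = (-12.6688 + 4.5000, 1.7476 + -0.0000) = (-8.1688, 1.7476)
link 3: phi[3] = 150 + 40 + 170 + 75 = 435 deg
  cos(435 deg) = 0.2588, sin(435 deg) = 0.9659
  joint[4] = (-8.1688, 1.7476) + 1.1 * (0.2588, 0.9659) = (-8.1688 + 0.2847, 1.7476 + 1.0625) = (-7.8841, 2.8102)
End effector: (-7.8841, 2.8102)

Answer: -7.8841 2.8102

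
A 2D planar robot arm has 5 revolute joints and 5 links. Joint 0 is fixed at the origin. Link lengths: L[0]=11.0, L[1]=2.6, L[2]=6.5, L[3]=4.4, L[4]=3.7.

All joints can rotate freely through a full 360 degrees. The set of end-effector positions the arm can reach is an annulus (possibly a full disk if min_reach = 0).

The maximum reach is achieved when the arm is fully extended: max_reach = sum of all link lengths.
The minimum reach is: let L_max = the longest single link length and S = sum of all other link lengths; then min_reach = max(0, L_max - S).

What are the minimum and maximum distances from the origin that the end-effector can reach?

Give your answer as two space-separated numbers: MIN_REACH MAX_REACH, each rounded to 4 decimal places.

Answer: 0.0000 28.2000

Derivation:
Link lengths: [11.0, 2.6, 6.5, 4.4, 3.7]
max_reach = 11 + 2.6 + 6.5 + 4.4 + 3.7 = 28.2
L_max = max([11.0, 2.6, 6.5, 4.4, 3.7]) = 11
S (sum of others) = 28.2 - 11 = 17.2
min_reach = max(0, 11 - 17.2) = max(0, -6.2) = 0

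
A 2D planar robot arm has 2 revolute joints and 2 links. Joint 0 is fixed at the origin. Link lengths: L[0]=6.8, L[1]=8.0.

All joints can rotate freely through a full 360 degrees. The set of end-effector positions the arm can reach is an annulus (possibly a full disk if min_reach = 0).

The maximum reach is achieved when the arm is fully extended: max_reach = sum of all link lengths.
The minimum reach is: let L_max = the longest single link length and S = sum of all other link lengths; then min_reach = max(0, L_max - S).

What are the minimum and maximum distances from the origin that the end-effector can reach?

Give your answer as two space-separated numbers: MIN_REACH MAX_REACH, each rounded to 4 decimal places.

Answer: 1.2000 14.8000

Derivation:
Link lengths: [6.8, 8.0]
max_reach = 6.8 + 8 = 14.8
L_max = max([6.8, 8.0]) = 8
S (sum of others) = 14.8 - 8 = 6.8
min_reach = max(0, 8 - 6.8) = max(0, 1.2) = 1.2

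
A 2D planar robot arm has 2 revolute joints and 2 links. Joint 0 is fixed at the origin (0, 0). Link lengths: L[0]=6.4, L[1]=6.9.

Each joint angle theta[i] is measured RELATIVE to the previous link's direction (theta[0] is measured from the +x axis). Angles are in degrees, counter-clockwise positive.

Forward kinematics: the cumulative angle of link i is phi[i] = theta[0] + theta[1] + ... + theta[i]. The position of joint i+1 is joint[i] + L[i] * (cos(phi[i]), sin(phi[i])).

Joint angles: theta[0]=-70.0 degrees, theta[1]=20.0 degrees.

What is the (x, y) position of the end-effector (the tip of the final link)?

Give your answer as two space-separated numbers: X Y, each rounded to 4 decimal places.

joint[0] = (0.0000, 0.0000)  (base)
link 0: phi[0] = -70 = -70 deg
  cos(-70 deg) = 0.3420, sin(-70 deg) = -0.9397
  joint[1] = (0.0000, 0.0000) + 6.4 * (0.3420, -0.9397) = (0.0000 + 2.1889, 0.0000 + -6.0140) = (2.1889, -6.0140)
link 1: phi[1] = -70 + 20 = -50 deg
  cos(-50 deg) = 0.6428, sin(-50 deg) = -0.7660
  joint[2] = (2.1889, -6.0140) + 6.9 * (0.6428, -0.7660) = (2.1889 + 4.4352, -6.0140 + -5.2857) = (6.6242, -11.2997)
End effector: (6.6242, -11.2997)

Answer: 6.6242 -11.2997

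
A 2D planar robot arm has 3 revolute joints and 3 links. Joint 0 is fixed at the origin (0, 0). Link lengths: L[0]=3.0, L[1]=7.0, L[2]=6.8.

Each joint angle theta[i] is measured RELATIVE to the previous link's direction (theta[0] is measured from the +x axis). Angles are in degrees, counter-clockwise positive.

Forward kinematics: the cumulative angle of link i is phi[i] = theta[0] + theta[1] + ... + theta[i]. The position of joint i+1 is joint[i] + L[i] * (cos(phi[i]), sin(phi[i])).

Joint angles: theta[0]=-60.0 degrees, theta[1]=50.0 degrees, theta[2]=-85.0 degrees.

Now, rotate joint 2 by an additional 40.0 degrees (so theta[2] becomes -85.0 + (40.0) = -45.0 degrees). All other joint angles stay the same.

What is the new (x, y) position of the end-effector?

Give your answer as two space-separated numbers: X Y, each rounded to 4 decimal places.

joint[0] = (0.0000, 0.0000)  (base)
link 0: phi[0] = -60 = -60 deg
  cos(-60 deg) = 0.5000, sin(-60 deg) = -0.8660
  joint[1] = (0.0000, 0.0000) + 3 * (0.5000, -0.8660) = (0.0000 + 1.5000, 0.0000 + -2.5981) = (1.5000, -2.5981)
link 1: phi[1] = -60 + 50 = -10 deg
  cos(-10 deg) = 0.9848, sin(-10 deg) = -0.1736
  joint[2] = (1.5000, -2.5981) + 7 * (0.9848, -0.1736) = (1.5000 + 6.8937, -2.5981 + -1.2155) = (8.3937, -3.8136)
link 2: phi[2] = -60 + 50 + -45 = -55 deg
  cos(-55 deg) = 0.5736, sin(-55 deg) = -0.8192
  joint[3] = (8.3937, -3.8136) + 6.8 * (0.5736, -0.8192) = (8.3937 + 3.9003, -3.8136 + -5.5702) = (12.2940, -9.3838)
End effector: (12.2940, -9.3838)

Answer: 12.2940 -9.3838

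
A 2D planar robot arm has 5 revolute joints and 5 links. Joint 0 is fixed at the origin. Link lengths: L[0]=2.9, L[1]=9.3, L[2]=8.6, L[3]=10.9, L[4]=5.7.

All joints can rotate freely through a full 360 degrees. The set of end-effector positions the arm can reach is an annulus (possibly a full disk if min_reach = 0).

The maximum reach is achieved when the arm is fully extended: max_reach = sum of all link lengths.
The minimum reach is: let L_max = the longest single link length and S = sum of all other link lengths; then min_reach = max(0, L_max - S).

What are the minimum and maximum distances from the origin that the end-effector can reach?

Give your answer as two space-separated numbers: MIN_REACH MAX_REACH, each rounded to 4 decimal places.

Link lengths: [2.9, 9.3, 8.6, 10.9, 5.7]
max_reach = 2.9 + 9.3 + 8.6 + 10.9 + 5.7 = 37.4
L_max = max([2.9, 9.3, 8.6, 10.9, 5.7]) = 10.9
S (sum of others) = 37.4 - 10.9 = 26.5
min_reach = max(0, 10.9 - 26.5) = max(0, -15.6) = 0

Answer: 0.0000 37.4000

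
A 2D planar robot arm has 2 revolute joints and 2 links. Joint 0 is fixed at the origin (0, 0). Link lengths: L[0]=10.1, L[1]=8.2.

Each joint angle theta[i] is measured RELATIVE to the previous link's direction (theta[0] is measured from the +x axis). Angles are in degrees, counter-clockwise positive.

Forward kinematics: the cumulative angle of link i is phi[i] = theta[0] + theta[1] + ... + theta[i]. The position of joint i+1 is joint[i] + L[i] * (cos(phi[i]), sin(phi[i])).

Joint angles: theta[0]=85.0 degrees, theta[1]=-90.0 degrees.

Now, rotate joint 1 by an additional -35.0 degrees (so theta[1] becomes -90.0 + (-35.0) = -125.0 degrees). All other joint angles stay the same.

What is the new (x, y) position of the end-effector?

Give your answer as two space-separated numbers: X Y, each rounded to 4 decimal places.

joint[0] = (0.0000, 0.0000)  (base)
link 0: phi[0] = 85 = 85 deg
  cos(85 deg) = 0.0872, sin(85 deg) = 0.9962
  joint[1] = (0.0000, 0.0000) + 10.1 * (0.0872, 0.9962) = (0.0000 + 0.8803, 0.0000 + 10.0616) = (0.8803, 10.0616)
link 1: phi[1] = 85 + -125 = -40 deg
  cos(-40 deg) = 0.7660, sin(-40 deg) = -0.6428
  joint[2] = (0.8803, 10.0616) + 8.2 * (0.7660, -0.6428) = (0.8803 + 6.2816, 10.0616 + -5.2709) = (7.1618, 4.7907)
End effector: (7.1618, 4.7907)

Answer: 7.1618 4.7907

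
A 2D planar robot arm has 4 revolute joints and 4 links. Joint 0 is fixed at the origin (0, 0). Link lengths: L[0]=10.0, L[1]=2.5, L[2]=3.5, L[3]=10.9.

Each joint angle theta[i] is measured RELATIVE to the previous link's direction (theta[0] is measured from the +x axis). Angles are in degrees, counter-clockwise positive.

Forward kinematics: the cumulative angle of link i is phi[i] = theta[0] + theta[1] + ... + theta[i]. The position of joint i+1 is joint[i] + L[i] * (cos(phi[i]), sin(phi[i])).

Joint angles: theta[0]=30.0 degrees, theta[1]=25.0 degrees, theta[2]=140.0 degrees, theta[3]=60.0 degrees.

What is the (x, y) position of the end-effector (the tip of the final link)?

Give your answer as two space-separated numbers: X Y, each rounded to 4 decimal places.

Answer: 3.8923 -4.3866

Derivation:
joint[0] = (0.0000, 0.0000)  (base)
link 0: phi[0] = 30 = 30 deg
  cos(30 deg) = 0.8660, sin(30 deg) = 0.5000
  joint[1] = (0.0000, 0.0000) + 10 * (0.8660, 0.5000) = (0.0000 + 8.6603, 0.0000 + 5.0000) = (8.6603, 5.0000)
link 1: phi[1] = 30 + 25 = 55 deg
  cos(55 deg) = 0.5736, sin(55 deg) = 0.8192
  joint[2] = (8.6603, 5.0000) + 2.5 * (0.5736, 0.8192) = (8.6603 + 1.4339, 5.0000 + 2.0479) = (10.0942, 7.0479)
link 2: phi[2] = 30 + 25 + 140 = 195 deg
  cos(195 deg) = -0.9659, sin(195 deg) = -0.2588
  joint[3] = (10.0942, 7.0479) + 3.5 * (-0.9659, -0.2588) = (10.0942 + -3.3807, 7.0479 + -0.9059) = (6.7135, 6.1420)
link 3: phi[3] = 30 + 25 + 140 + 60 = 255 deg
  cos(255 deg) = -0.2588, sin(255 deg) = -0.9659
  joint[4] = (6.7135, 6.1420) + 10.9 * (-0.2588, -0.9659) = (6.7135 + -2.8211, 6.1420 + -10.5286) = (3.8923, -4.3866)
End effector: (3.8923, -4.3866)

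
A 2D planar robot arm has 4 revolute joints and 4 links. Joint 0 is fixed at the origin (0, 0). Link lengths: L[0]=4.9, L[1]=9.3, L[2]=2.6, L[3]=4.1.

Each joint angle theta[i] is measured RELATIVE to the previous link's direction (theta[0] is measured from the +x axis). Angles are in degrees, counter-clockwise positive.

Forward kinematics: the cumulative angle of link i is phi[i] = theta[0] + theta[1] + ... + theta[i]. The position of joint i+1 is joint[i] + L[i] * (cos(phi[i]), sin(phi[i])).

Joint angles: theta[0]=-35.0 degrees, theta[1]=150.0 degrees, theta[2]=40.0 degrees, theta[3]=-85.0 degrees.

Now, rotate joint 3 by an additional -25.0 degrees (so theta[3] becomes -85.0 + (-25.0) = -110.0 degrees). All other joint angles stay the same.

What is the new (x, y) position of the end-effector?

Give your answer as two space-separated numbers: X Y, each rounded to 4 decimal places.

joint[0] = (0.0000, 0.0000)  (base)
link 0: phi[0] = -35 = -35 deg
  cos(-35 deg) = 0.8192, sin(-35 deg) = -0.5736
  joint[1] = (0.0000, 0.0000) + 4.9 * (0.8192, -0.5736) = (0.0000 + 4.0138, 0.0000 + -2.8105) = (4.0138, -2.8105)
link 1: phi[1] = -35 + 150 = 115 deg
  cos(115 deg) = -0.4226, sin(115 deg) = 0.9063
  joint[2] = (4.0138, -2.8105) + 9.3 * (-0.4226, 0.9063) = (4.0138 + -3.9303, -2.8105 + 8.4287) = (0.0835, 5.6181)
link 2: phi[2] = -35 + 150 + 40 = 155 deg
  cos(155 deg) = -0.9063, sin(155 deg) = 0.4226
  joint[3] = (0.0835, 5.6181) + 2.6 * (-0.9063, 0.4226) = (0.0835 + -2.3564, 5.6181 + 1.0988) = (-2.2729, 6.7169)
link 3: phi[3] = -35 + 150 + 40 + -110 = 45 deg
  cos(45 deg) = 0.7071, sin(45 deg) = 0.7071
  joint[4] = (-2.2729, 6.7169) + 4.1 * (0.7071, 0.7071) = (-2.2729 + 2.8991, 6.7169 + 2.8991) = (0.6262, 9.6161)
End effector: (0.6262, 9.6161)

Answer: 0.6262 9.6161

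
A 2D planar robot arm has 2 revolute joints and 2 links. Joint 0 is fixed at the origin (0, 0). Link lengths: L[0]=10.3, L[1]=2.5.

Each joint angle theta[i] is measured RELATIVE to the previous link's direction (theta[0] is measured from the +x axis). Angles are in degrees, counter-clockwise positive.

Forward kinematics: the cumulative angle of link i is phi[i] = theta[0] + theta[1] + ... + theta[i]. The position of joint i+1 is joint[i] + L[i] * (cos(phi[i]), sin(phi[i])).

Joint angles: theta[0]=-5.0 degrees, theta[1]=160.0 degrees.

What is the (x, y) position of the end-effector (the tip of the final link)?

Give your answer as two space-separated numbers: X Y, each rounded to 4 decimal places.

joint[0] = (0.0000, 0.0000)  (base)
link 0: phi[0] = -5 = -5 deg
  cos(-5 deg) = 0.9962, sin(-5 deg) = -0.0872
  joint[1] = (0.0000, 0.0000) + 10.3 * (0.9962, -0.0872) = (0.0000 + 10.2608, 0.0000 + -0.8977) = (10.2608, -0.8977)
link 1: phi[1] = -5 + 160 = 155 deg
  cos(155 deg) = -0.9063, sin(155 deg) = 0.4226
  joint[2] = (10.2608, -0.8977) + 2.5 * (-0.9063, 0.4226) = (10.2608 + -2.2658, -0.8977 + 1.0565) = (7.9950, 0.1588)
End effector: (7.9950, 0.1588)

Answer: 7.9950 0.1588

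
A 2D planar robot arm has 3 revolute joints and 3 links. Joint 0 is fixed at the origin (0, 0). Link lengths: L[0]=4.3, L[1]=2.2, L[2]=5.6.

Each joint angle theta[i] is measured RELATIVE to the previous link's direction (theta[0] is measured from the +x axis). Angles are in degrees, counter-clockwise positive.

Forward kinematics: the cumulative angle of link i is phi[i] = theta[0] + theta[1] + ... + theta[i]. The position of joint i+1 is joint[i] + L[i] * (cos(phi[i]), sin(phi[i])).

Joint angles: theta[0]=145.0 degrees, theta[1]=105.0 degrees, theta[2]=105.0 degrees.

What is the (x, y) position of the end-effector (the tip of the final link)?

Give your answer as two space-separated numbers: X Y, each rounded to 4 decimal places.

Answer: 1.3039 -0.0890

Derivation:
joint[0] = (0.0000, 0.0000)  (base)
link 0: phi[0] = 145 = 145 deg
  cos(145 deg) = -0.8192, sin(145 deg) = 0.5736
  joint[1] = (0.0000, 0.0000) + 4.3 * (-0.8192, 0.5736) = (0.0000 + -3.5224, 0.0000 + 2.4664) = (-3.5224, 2.4664)
link 1: phi[1] = 145 + 105 = 250 deg
  cos(250 deg) = -0.3420, sin(250 deg) = -0.9397
  joint[2] = (-3.5224, 2.4664) + 2.2 * (-0.3420, -0.9397) = (-3.5224 + -0.7524, 2.4664 + -2.0673) = (-4.2748, 0.3991)
link 2: phi[2] = 145 + 105 + 105 = 355 deg
  cos(355 deg) = 0.9962, sin(355 deg) = -0.0872
  joint[3] = (-4.2748, 0.3991) + 5.6 * (0.9962, -0.0872) = (-4.2748 + 5.5787, 0.3991 + -0.4881) = (1.3039, -0.0890)
End effector: (1.3039, -0.0890)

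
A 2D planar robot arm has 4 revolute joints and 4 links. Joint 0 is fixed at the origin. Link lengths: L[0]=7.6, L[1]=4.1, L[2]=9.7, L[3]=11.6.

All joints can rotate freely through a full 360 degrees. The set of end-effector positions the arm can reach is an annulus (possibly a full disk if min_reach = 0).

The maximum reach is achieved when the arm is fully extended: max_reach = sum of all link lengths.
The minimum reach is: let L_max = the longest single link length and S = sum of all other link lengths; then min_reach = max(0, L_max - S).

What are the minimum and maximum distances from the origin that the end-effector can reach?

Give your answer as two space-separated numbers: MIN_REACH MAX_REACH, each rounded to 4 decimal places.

Answer: 0.0000 33.0000

Derivation:
Link lengths: [7.6, 4.1, 9.7, 11.6]
max_reach = 7.6 + 4.1 + 9.7 + 11.6 = 33
L_max = max([7.6, 4.1, 9.7, 11.6]) = 11.6
S (sum of others) = 33 - 11.6 = 21.4
min_reach = max(0, 11.6 - 21.4) = max(0, -9.8) = 0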